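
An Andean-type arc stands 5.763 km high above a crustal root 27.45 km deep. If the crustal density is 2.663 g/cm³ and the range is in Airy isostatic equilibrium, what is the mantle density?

3.22 g/cm³

Airy balance: ρ_c h = (ρ_m − ρ_c) r → ρ_m = ρ_c (1 + h/r).
ρ_m = 2.663 × (1 + 5.763 km/27.45 km) = 3.22 g/cm³.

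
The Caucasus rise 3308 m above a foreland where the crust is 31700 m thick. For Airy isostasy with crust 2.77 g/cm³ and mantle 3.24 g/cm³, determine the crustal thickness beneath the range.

54500 m

Root depth r = h ρ_c / (ρ_m − ρ_c) = 3308 m × 2.77 / 0.47 = 19500 m.
Total thickness = T + h + r = 31700 m + 3308 m + 19500 m = 54500 m.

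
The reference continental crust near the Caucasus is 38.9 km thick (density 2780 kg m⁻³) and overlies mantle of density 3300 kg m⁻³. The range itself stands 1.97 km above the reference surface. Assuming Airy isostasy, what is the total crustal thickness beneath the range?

Root depth r = h ρ_c / (ρ_m − ρ_c) = 1.97 km × 2780 / 520 = 10.53 km.
Total thickness = T + h + r = 38.9 km + 1.97 km + 10.53 km = 51.4 km.

51.4 km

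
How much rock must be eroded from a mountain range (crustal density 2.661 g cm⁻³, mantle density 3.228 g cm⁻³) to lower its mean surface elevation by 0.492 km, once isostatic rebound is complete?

Net drop Δ = e − u = e − e ρ_c/ρ_m = e (ρ_m − ρ_c)/ρ_m.
e = Δ ρ_m/(ρ_m − ρ_c) = 0.492 km × 3.228/0.567 = 2.8 km.

2.8 km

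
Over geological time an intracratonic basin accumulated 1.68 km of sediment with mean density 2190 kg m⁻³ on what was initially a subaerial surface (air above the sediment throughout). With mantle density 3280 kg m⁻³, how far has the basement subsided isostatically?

1.12 km

Subaerial load: s = t ρ_sed / ρ_m = 1.68 km × 2190/3280 = 1.12 km.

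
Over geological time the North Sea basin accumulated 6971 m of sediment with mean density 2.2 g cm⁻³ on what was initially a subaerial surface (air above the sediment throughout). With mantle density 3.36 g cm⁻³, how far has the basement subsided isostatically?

Subaerial load: s = t ρ_sed / ρ_m = 6971 m × 2.2/3.36 = 4560 m.

4560 m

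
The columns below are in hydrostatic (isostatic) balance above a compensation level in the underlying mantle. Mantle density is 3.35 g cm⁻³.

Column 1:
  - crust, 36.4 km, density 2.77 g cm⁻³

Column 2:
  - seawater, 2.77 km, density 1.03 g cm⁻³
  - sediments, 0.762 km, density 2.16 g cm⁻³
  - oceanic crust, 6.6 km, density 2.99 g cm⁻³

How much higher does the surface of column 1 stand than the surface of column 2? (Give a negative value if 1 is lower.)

3.4 km

For any compensation level in the mantle, the mantle terms cancel and isostasy reduces to e = (Σt_1 − Σt_2) − (Σ(ρt)_1 − Σ(ρt)_2) / ρ_m.
Σt_1 = 36.4 km; Σt_2 = 10.132 km; Σ(ρt)_1 = 100.828; Σ(ρt)_2 = 24.23302 (in km·g cm⁻³).
e = (36.4 − 10.132) − (100.828 − 24.23302) / 3.35 = 3.4 km.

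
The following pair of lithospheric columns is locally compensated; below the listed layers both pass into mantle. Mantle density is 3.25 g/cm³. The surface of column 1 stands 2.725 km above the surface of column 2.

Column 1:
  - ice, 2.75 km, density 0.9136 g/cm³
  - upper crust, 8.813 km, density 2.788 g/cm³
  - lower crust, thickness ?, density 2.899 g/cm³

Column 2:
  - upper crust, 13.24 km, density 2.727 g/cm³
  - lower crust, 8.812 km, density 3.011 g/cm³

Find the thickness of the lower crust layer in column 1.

Take the compensation level at the base of the deeper column (depth z_c below the surface of column 1) and equate Σ ρ_i t_i down to z_c; mantle fills any gap and the z_c terms cancel.
Column 1: 2.75×0.9136 + 8.813×2.788 + x×2.899 + (z_c − 11.563 − x)×3.25
Column 2: 2.725×0 + 13.24×2.727 + 8.812×3.011 + (z_c − 2.725 − 22.052)×3.25
The z_c×3.25 term appears on both sides and cancels. Collect the known terms of each column as K = Σ(ρt)_known − 3.25 × (depth of known layers): K_1 = 27.083044 − 3.25×11.563 = −10.496706; K_2 = 62.638412 − 3.25×(2.725 + 22.052) = −17.886838.
Balance: K_1 − x×(3.25 − 2.899) = K_2, so x = (K_1 − K_2)/(3.25 − 2.899) = 7.39013/0.351 = 21.1 km.

21.1 km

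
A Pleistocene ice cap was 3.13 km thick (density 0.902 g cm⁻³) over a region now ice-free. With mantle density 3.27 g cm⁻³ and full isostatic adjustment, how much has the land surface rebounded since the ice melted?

Removing the load lets mantle flow back in; uplift u satisfies ρ_ice t = ρ_m u.
u = t ρ_ice/ρ_m = 3.13 km × 0.902/3.27 = 0.863 km.

0.863 km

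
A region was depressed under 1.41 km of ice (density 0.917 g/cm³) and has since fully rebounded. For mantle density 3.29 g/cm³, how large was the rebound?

Removing the load lets mantle flow back in; uplift u satisfies ρ_ice t = ρ_m u.
u = t ρ_ice/ρ_m = 1.41 km × 0.917/3.29 = 0.393 km.

0.393 km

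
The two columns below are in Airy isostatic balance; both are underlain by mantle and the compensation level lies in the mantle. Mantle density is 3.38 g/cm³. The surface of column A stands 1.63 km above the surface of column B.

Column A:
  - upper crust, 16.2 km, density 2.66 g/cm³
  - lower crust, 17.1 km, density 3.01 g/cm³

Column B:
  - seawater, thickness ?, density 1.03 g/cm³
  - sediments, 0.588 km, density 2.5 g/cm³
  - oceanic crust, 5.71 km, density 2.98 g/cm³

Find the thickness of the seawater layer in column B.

Take the compensation level at the base of the deeper column (depth z_c below the surface of column A) and equate Σ ρ_i t_i down to z_c; mantle fills any gap and the z_c terms cancel.
Column A: 16.2×2.66 + 17.1×3.01 + (z_c − 33.3)×3.38
Column B: 1.63×0 + x×1.03 + 0.588×2.5 + 5.71×2.98 + (z_c − 1.63 − 6.298 − x)×3.38
The z_c×3.38 term appears on both sides and cancels. Collect the known terms of each column as K = Σ(ρt)_known − 3.38 × (depth of known layers): K_A = 94.563 − 3.38×33.3 = −17.991; K_B = 18.4858 − 3.38×(1.63 + 6.298) = −8.31084.
Balance: K_A = K_B − x×(3.38 − 1.03), so x = (K_B − K_A)/(3.38 − 1.03) = 9.68016/2.35 = 4.12 km.

4.12 km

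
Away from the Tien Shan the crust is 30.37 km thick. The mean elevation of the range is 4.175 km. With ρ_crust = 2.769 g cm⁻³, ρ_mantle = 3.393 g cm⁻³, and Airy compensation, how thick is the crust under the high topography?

53.1 km

Root depth r = h ρ_c / (ρ_m − ρ_c) = 4.175 km × 2.769 / 0.624 = 18.53 km.
Total thickness = T + h + r = 30.37 km + 4.175 km + 18.53 km = 53.1 km.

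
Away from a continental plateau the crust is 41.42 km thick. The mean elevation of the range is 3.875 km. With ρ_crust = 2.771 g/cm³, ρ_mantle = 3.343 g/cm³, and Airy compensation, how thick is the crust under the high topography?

Root depth r = h ρ_c / (ρ_m − ρ_c) = 3.875 km × 2.771 / 0.572 = 18.77 km.
Total thickness = T + h + r = 41.42 km + 3.875 km + 18.77 km = 64.1 km.

64.1 km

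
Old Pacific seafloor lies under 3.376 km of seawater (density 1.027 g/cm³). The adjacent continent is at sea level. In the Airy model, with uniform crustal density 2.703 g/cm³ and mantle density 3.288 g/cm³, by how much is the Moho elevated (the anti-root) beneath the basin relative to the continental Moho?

In Airy isostatic equilibrium: replacing crust with seawater at the top is compensated by replacing crust with mantle at the base: d (ρ_c − ρ_w) = a (ρ_m − ρ_c).
a = d (ρ_c − ρ_w)/(ρ_m − ρ_c) = 3.376 km × 1.676/0.585 = 9.67 km.

9.67 km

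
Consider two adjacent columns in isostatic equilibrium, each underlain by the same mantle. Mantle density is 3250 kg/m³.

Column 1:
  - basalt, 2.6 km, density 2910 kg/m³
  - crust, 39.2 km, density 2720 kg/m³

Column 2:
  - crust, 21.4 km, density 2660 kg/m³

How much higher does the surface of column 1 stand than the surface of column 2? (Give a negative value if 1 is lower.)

For any compensation level in the mantle, the mantle terms cancel and isostasy reduces to e = (Σt_1 − Σt_2) − (Σ(ρt)_1 − Σ(ρt)_2) / ρ_m.
Σt_1 = 41.8 km; Σt_2 = 21.4 km; Σ(ρt)_1 = 114190; Σ(ρt)_2 = 56924 (in km·kg/m³).
e = (41.8 − 21.4) − (114190 − 56924) / 3250 = 2.78 km.

2.78 km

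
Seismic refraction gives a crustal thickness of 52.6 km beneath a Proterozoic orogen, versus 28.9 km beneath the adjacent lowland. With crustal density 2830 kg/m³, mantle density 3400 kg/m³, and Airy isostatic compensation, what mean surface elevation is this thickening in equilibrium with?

3.97 km

Excess crust Δ = 52.6 km − 28.9 km = 23.7 km, split between elevation h and root r with h + r = Δ.
Airy balance ρ_c h = (ρ_m − ρ_c) r gives r = h ρ_c/(ρ_m − ρ_c), so h (1 + ρ_c/(ρ_m − ρ_c)) = Δ, i.e. h = Δ (ρ_m − ρ_c)/ρ_m.
h = 23.7 km × 570/3400 = 3.97 km.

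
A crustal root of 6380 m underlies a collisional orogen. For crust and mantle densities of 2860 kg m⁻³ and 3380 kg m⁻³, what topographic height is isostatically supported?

Balancing pressure at the compensation depth: ρ_c h = (ρ_m − ρ_c) r.
h = r (ρ_m − ρ_c) / ρ_c = 6380 m × (3380 − 2860) / 2860 = 1160 m.

1160 m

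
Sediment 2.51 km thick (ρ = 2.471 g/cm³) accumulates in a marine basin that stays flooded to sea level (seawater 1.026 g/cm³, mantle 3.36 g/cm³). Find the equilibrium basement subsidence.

1.55 km

Submarine loading: the sediment displaces seawater, and the subsidence is in turn flooded, so s (ρ_m − ρ_w) = t (ρ_sed − ρ_w).
s = 2.51 km × (2.471 − 1.026) / (3.36 − 1.026) = 1.55 km.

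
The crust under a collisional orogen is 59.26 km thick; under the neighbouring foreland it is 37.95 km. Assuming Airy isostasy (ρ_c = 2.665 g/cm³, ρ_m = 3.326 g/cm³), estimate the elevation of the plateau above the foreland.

Excess crust Δ = 59.26 km − 37.95 km = 21.31 km, split between elevation h and root r with h + r = Δ.
Airy balance ρ_c h = (ρ_m − ρ_c) r gives r = h ρ_c/(ρ_m − ρ_c), so h (1 + ρ_c/(ρ_m − ρ_c)) = Δ, i.e. h = Δ (ρ_m − ρ_c)/ρ_m.
h = 21.31 km × 0.661/3.326 = 4.24 km.

4.24 km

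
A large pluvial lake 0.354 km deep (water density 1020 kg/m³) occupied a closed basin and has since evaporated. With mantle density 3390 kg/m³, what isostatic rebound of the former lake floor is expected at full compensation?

u = d ρ_w/ρ_m = 0.354 km × 1020/3390 = 0.107 km.

0.107 km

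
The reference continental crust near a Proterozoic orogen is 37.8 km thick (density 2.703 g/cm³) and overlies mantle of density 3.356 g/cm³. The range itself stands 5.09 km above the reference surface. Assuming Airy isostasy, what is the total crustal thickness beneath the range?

64 km

Root depth r = h ρ_c / (ρ_m − ρ_c) = 5.09 km × 2.703 / 0.653 = 21.07 km.
Total thickness = T + h + r = 37.8 km + 5.09 km + 21.07 km = 64 km.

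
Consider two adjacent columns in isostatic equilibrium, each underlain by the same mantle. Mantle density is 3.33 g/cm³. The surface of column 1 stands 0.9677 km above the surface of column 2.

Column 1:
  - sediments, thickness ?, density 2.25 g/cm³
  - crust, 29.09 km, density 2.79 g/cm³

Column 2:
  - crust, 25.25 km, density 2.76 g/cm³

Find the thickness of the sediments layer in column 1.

Take the compensation level at the base of the deeper column (depth z_c below the surface of column 1) and equate Σ ρ_i t_i down to z_c; mantle fills any gap and the z_c terms cancel.
Column 1: x×2.25 + 29.09×2.79 + (z_c − 29.09 − x)×3.33
Column 2: 0.9677×0 + 25.25×2.76 + (z_c − 0.9677 − 25.25)×3.33
The z_c×3.33 term appears on both sides and cancels. Collect the known terms of each column as K = Σ(ρt)_known − 3.33 × (depth of known layers): K_1 = 81.1611 − 3.33×29.09 = −15.7086; K_2 = 69.69 − 3.33×(0.9677 + 25.25) = −17.614941.
Balance: K_1 − x×(3.33 − 2.25) = K_2, so x = (K_1 − K_2)/(3.33 − 2.25) = 1.90634/1.08 = 1.77 km.

1.77 km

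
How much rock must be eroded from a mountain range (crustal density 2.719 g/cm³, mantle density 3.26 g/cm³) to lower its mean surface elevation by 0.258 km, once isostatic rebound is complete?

Net drop Δ = e − u = e − e ρ_c/ρ_m = e (ρ_m − ρ_c)/ρ_m.
e = Δ ρ_m/(ρ_m − ρ_c) = 0.258 km × 3.26/0.541 = 1.55 km.

1.55 km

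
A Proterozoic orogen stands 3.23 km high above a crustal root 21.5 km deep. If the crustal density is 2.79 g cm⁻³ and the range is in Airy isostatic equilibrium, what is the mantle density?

3.21 g cm⁻³

Airy balance: ρ_c h = (ρ_m − ρ_c) r → ρ_m = ρ_c (1 + h/r).
ρ_m = 2.79 × (1 + 3.23 km/21.5 km) = 3.21 g cm⁻³.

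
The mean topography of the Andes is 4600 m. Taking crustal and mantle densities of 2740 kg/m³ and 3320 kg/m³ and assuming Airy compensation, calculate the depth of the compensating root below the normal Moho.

21700 m

In Airy isostatic equilibrium: the weight of the topography is balanced by the buoyancy of the root, ρ_c h = (ρ_m − ρ_c) r.
r = h · ρ_c / (ρ_m − ρ_c) = 4600 m × 2740 / (3320 − 2740) = 21700 m.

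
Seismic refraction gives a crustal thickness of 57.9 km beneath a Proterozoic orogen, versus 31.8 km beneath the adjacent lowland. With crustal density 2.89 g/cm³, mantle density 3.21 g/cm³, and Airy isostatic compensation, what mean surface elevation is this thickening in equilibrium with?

2.6 km

Excess crust Δ = 57.9 km − 31.8 km = 26.1 km, split between elevation h and root r with h + r = Δ.
Airy balance ρ_c h = (ρ_m − ρ_c) r gives r = h ρ_c/(ρ_m − ρ_c), so h (1 + ρ_c/(ρ_m − ρ_c)) = Δ, i.e. h = Δ (ρ_m − ρ_c)/ρ_m.
h = 26.1 km × 0.32/3.21 = 2.6 km.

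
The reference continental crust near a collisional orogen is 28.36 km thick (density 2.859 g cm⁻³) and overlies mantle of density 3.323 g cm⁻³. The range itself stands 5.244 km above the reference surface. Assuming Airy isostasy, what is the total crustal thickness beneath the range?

65.9 km

Root depth r = h ρ_c / (ρ_m − ρ_c) = 5.244 km × 2.859 / 0.464 = 32.31 km.
Total thickness = T + h + r = 28.36 km + 5.244 km + 32.31 km = 65.9 km.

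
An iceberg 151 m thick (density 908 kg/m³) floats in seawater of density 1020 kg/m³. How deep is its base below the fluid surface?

Draft d = t ρ_obj/ρ_fluid = 151 m × 908/1020 = 134 m.

134 m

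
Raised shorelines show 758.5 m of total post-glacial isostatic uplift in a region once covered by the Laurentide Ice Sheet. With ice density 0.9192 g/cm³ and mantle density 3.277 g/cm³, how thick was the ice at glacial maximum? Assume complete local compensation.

2700 m

u = t ρ_ice/ρ_m → t = u ρ_m/ρ_ice = 758.5 m × 3.277/0.9192 = 2700 m.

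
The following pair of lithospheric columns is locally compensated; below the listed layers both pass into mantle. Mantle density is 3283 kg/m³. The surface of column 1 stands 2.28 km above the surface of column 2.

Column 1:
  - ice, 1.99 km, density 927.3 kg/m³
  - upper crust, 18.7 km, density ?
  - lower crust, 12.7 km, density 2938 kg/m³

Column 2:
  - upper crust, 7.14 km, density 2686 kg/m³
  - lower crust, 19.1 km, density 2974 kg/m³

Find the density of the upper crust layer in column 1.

Take the compensation level at the base of the deeper column (depth z_c below the surface of column 1) and equate Σ ρ_i t_i down to z_c; mantle fills any gap and the z_c terms cancel.
Column 1: 1.99×927.3 + 18.7×ρ + 12.7×2938 + (z_c − 33.39)×3283
Column 2: 2.28×0 + 7.14×2686 + 19.1×2974 + (z_c − 2.28 − 26.24)×3283
The z_c×3283 term appears on both sides and cancels. Collect the known terms of each column as K = Σ(ρt)_known − 3283 × (depth of known layers): K_1 = 39157.927 − 3283×33.39 = −70461.443; K_2 = 75981.44 − 3283×(2.28 + 26.24) = −17649.72.
Balance: K_1 + 18.7×ρ = K_2, so ρ = (K_2 − K_1)/18.7 = 52811.7/18.7 = 2820 kg/m³.

2820 kg/m³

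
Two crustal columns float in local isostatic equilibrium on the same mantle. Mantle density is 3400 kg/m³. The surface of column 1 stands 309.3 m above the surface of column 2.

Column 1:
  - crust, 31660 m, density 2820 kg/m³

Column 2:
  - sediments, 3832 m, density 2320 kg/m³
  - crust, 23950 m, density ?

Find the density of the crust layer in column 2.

Take the compensation level at the base of the deeper column (depth z_c below the surface of column 1) and equate Σ ρ_i t_i down to z_c; mantle fills any gap and the z_c terms cancel.
Column 1: 31660×2820 + (z_c − 31660)×3400
Column 2: 309.3×0 + 3832×2320 + 23950×ρ + (z_c − 309.3 − 27782)×3400
The z_c×3400 term appears on both sides and cancels. Collect the known terms of each column as K = Σ(ρt)_known − 3400 × (depth of known layers): K_1 = 89281200 − 3400×31660 = −18362800; K_2 = 8890240 − 3400×(309.3 + 27782) = −86620180.
Balance: K_1 = K_2 + 23950×ρ, so ρ = (K_1 − K_2)/23950 = 68257400/23950 = 2850 kg/m³.

2850 kg/m³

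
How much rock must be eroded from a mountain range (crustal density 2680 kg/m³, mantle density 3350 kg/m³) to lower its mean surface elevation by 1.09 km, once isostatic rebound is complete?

5.45 km

Net drop Δ = e − u = e − e ρ_c/ρ_m = e (ρ_m − ρ_c)/ρ_m.
e = Δ ρ_m/(ρ_m − ρ_c) = 1.09 km × 3350/670 = 5.45 km.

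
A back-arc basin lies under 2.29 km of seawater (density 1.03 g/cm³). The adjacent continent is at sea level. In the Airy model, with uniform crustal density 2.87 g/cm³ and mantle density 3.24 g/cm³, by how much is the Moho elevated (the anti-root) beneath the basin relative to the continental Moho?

11.4 km

In Airy isostatic equilibrium: replacing crust with seawater at the top is compensated by replacing crust with mantle at the base: d (ρ_c − ρ_w) = a (ρ_m − ρ_c).
a = d (ρ_c − ρ_w)/(ρ_m − ρ_c) = 2.29 km × 1.84/0.37 = 11.4 km.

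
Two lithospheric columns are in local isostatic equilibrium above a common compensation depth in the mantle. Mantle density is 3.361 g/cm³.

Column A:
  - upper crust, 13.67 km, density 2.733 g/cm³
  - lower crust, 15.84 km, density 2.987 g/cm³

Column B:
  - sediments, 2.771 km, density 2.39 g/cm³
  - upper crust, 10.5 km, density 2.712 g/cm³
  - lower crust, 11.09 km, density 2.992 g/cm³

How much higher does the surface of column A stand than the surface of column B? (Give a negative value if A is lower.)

For any compensation level in the mantle, the mantle terms cancel and isostasy reduces to e = (Σt_A − Σt_B) − (Σ(ρt)_A − Σ(ρt)_B) / ρ_m.
Σt_A = 29.51 km; Σt_B = 24.361 km; Σ(ρt)_A = 84.67419; Σ(ρt)_B = 68.27997 (in km·g/cm³).
e = (29.51 − 24.361) − (84.67419 − 68.27997) / 3.361 = 0.271 km.

0.271 km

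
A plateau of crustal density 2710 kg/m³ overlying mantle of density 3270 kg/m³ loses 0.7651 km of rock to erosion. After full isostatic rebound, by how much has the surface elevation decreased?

0.131 km

Rebound u = e ρ_c/ρ_m = 0.7651 km × 2710/3270 = 0.6341 km.
Net surface drop = e − u = 0.7651 km − 0.6341 km = e (ρ_m − ρ_c)/ρ_m = 0.131 km.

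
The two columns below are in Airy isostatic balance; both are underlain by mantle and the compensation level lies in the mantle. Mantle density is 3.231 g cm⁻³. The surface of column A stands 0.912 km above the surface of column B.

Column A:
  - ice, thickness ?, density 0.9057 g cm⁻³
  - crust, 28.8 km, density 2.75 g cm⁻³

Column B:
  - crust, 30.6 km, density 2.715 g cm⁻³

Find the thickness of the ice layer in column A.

Take the compensation level at the base of the deeper column (depth z_c below the surface of column A) and equate Σ ρ_i t_i down to z_c; mantle fills any gap and the z_c terms cancel.
Column A: x×0.9057 + 28.8×2.75 + (z_c − 28.8 − x)×3.231
Column B: 0.912×0 + 30.6×2.715 + (z_c − 0.912 − 30.6)×3.231
The z_c×3.231 term appears on both sides and cancels. Collect the known terms of each column as K = Σ(ρt)_known − 3.231 × (depth of known layers): K_A = 79.2 − 3.231×28.8 = −13.8528; K_B = 83.079 − 3.231×(0.912 + 30.6) = −18.736272.
Balance: K_A − x×(3.231 − 0.9057) = K_B, so x = (K_A − K_B)/(3.231 − 0.9057) = 4.88347/2.3253 = 2.1 km.

2.1 km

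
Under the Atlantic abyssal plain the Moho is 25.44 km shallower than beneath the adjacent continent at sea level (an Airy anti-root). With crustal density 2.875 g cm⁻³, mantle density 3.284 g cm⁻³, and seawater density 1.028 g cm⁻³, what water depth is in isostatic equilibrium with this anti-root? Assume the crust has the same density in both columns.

5.63 km

Replacing a thickness d of crust by seawater at the top must be balanced by replacing crust with mantle at the base: d (ρ_c − ρ_w) = a (ρ_m − ρ_c).
d = a (ρ_m − ρ_c)/(ρ_c − ρ_w) = 25.44 km × 0.409/1.847 = 5.63 km.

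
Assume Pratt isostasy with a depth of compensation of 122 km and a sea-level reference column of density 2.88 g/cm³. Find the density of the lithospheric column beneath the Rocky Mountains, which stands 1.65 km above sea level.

Pratt balance: ρ_ref D = ρ (D + h).
ρ = ρ_ref D/(D + h) = 2.88 × 122 km/(122 km + 1.65 km) = 2.84 g/cm³.

2.84 g/cm³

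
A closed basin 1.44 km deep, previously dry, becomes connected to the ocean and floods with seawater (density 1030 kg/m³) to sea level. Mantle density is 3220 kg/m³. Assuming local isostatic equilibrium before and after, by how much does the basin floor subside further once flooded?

0.677 km

After flooding the water column is d + s deep. Its weight must equal the weight of mantle displaced by the extra subsidence s: (d + s) ρ_w = s ρ_m.
s = d ρ_w / (ρ_m − ρ_w) = 1.44 km × 1030/(3220 − 1030) = 0.677 km.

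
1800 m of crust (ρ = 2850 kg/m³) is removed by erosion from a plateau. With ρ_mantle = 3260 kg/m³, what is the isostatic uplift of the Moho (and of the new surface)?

Unloading: uplift u = e ρ_c/ρ_m = 1800 m × 2850/3260 = 1570 m.

1570 m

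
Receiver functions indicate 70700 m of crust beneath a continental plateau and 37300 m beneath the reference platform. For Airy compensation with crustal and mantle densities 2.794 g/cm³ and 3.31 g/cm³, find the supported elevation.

Excess crust Δ = 70700 m − 37300 m = 33400 m, split between elevation h and root r with h + r = Δ.
Airy balance ρ_c h = (ρ_m − ρ_c) r gives r = h ρ_c/(ρ_m − ρ_c), so h (1 + ρ_c/(ρ_m − ρ_c)) = Δ, i.e. h = Δ (ρ_m − ρ_c)/ρ_m.
h = 33400 m × 0.516/3.31 = 5210 m.

5210 m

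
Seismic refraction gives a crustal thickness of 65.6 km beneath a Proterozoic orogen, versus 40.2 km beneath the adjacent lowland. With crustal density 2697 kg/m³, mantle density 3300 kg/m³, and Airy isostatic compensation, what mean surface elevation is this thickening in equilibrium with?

4.64 km

Excess crust Δ = 65.6 km − 40.2 km = 25.4 km, split between elevation h and root r with h + r = Δ.
Airy balance ρ_c h = (ρ_m − ρ_c) r gives r = h ρ_c/(ρ_m − ρ_c), so h (1 + ρ_c/(ρ_m − ρ_c)) = Δ, i.e. h = Δ (ρ_m − ρ_c)/ρ_m.
h = 25.4 km × 603/3300 = 4.64 km.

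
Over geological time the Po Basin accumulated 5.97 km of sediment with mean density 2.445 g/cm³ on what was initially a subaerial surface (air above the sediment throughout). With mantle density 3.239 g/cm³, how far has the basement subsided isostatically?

4.51 km

Subaerial load: s = t ρ_sed / ρ_m = 5.97 km × 2.445/3.239 = 4.51 km.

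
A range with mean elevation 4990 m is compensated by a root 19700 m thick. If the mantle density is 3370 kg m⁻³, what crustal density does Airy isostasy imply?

2690 kg m⁻³

ρ_c h = (ρ_m − ρ_c) r → ρ_c (h + r) = ρ_m r → ρ_c = ρ_m r / (h + r).
ρ_c = 3370 × 19700 m / (4990 m + 19700 m) = 2690 kg m⁻³.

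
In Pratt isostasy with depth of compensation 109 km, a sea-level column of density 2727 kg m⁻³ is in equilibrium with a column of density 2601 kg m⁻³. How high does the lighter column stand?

ρ_ref D = ρ (D + h) → h = D (ρ_ref − ρ)/ρ.
h = 109 km × (2727 − 2601)/2601 = 5.28 km.

5.28 km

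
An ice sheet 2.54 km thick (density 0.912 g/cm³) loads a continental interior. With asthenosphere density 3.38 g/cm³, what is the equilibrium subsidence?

0.685 km

Isostatic balance requires: the ice load ρ_ice t is balanced by mantle displaced below, ρ_m s.
s = t ρ_ice / ρ_m = 2.54 km × 0.912/3.38 = 0.685 km.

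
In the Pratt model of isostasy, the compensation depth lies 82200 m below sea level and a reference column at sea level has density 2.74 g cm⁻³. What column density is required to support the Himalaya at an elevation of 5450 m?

2.57 g cm⁻³

Pratt balance: ρ_ref D = ρ (D + h).
ρ = ρ_ref D/(D + h) = 2.74 × 82200 m/(82200 m + 5450 m) = 2.57 g cm⁻³.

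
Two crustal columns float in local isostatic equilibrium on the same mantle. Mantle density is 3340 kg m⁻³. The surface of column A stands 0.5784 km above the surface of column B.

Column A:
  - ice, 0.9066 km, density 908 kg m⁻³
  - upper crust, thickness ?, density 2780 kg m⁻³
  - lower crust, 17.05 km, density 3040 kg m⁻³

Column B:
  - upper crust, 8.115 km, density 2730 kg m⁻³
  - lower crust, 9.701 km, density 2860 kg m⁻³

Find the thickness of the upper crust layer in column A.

7.53 km

Take the compensation level at the base of the deeper column (depth z_c below the surface of column A) and equate Σ ρ_i t_i down to z_c; mantle fills any gap and the z_c terms cancel.
Column A: 0.9066×908 + x×2780 + 17.05×3040 + (z_c − 17.9566 − x)×3340
Column B: 0.5784×0 + 8.115×2730 + 9.701×2860 + (z_c − 0.5784 − 17.816)×3340
The z_c×3340 term appears on both sides and cancels. Collect the known terms of each column as K = Σ(ρt)_known − 3340 × (depth of known layers): K_A = 52655.1928 − 3340×17.9566 = −7319.8512; K_B = 49898.81 − 3340×(0.5784 + 17.816) = −11538.486.
Balance: K_A − x×(3340 − 2780) = K_B, so x = (K_A − K_B)/(3340 − 2780) = 4218.63/560 = 7.53 km.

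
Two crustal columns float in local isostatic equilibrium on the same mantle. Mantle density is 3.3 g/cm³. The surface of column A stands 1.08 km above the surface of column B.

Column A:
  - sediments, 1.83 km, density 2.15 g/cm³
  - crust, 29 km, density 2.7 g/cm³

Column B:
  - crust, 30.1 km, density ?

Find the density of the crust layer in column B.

Take the compensation level at the base of the deeper column (depth z_c below the surface of column A) and equate Σ ρ_i t_i down to z_c; mantle fills any gap and the z_c terms cancel.
Column A: 1.83×2.15 + 29×2.7 + (z_c − 30.83)×3.3
Column B: 1.08×0 + 30.1×ρ + (z_c − 1.08 − 30.1)×3.3
The z_c×3.3 term appears on both sides and cancels. Collect the known terms of each column as K = Σ(ρt)_known − 3.3 × (depth of known layers): K_A = 82.2345 − 3.3×30.83 = −19.5045; K_B = 0 − 3.3×(1.08 + 30.1) = −102.894.
Balance: K_A = K_B + 30.1×ρ, so ρ = (K_A − K_B)/30.1 = 83.3895/30.1 = 2.77 g/cm³.

2.77 g/cm³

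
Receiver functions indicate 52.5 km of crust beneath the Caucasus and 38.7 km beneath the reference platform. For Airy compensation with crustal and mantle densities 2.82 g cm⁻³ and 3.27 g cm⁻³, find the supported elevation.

Excess crust Δ = 52.5 km − 38.7 km = 13.8 km, split between elevation h and root r with h + r = Δ.
Airy balance ρ_c h = (ρ_m − ρ_c) r gives r = h ρ_c/(ρ_m − ρ_c), so h (1 + ρ_c/(ρ_m − ρ_c)) = Δ, i.e. h = Δ (ρ_m − ρ_c)/ρ_m.
h = 13.8 km × 0.45/3.27 = 1.9 km.

1.9 km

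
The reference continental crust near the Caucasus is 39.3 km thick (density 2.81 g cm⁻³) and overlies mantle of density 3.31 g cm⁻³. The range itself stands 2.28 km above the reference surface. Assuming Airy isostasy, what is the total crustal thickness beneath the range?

54.4 km

Root depth r = h ρ_c / (ρ_m − ρ_c) = 2.28 km × 2.81 / 0.5 = 12.81 km.
Total thickness = T + h + r = 39.3 km + 2.28 km + 12.81 km = 54.4 km.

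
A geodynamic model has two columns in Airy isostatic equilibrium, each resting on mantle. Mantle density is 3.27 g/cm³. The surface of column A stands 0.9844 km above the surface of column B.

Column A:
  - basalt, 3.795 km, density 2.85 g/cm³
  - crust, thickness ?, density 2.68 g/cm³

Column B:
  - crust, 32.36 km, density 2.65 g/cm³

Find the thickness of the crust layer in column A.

36.8 km

Take the compensation level at the base of the deeper column (depth z_c below the surface of column A) and equate Σ ρ_i t_i down to z_c; mantle fills any gap and the z_c terms cancel.
Column A: 3.795×2.85 + x×2.68 + (z_c − 3.795 − x)×3.27
Column B: 0.9844×0 + 32.36×2.65 + (z_c − 0.9844 − 32.36)×3.27
The z_c×3.27 term appears on both sides and cancels. Collect the known terms of each column as K = Σ(ρt)_known − 3.27 × (depth of known layers): K_A = 10.81575 − 3.27×3.795 = −1.5939; K_B = 85.754 − 3.27×(0.9844 + 32.36) = −23.282188.
Balance: K_A − x×(3.27 − 2.68) = K_B, so x = (K_A − K_B)/(3.27 − 2.68) = 21.6883/0.59 = 36.8 km.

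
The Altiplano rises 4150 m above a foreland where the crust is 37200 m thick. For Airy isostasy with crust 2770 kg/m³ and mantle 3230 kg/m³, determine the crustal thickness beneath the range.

Root depth r = h ρ_c / (ρ_m − ρ_c) = 4150 m × 2770 / 460 = 24990 m.
Total thickness = T + h + r = 37200 m + 4150 m + 24990 m = 66300 m.

66300 m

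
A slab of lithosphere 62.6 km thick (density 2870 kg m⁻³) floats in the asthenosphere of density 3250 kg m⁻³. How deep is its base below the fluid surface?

55.3 km

Draft d = t ρ_obj/ρ_fluid = 62.6 km × 2870/3250 = 55.3 km.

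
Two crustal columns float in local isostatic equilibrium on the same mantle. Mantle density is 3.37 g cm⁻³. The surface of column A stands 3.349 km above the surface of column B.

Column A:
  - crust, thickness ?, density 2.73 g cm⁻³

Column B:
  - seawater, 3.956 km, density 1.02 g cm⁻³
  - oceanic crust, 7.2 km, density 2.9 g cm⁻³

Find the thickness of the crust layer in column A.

Take the compensation level at the base of the deeper column (depth z_c below the surface of column A) and equate Σ ρ_i t_i down to z_c; mantle fills any gap and the z_c terms cancel.
Column A: x×2.73 + (z_c − 0 − x)×3.37
Column B: 3.349×0 + 3.956×1.02 + 7.2×2.9 + (z_c − 3.349 − 11.156)×3.37
The z_c×3.37 term appears on both sides and cancels. Collect the known terms of each column as K = Σ(ρt)_known − 3.37 × (depth of known layers): K_A = 0 − 3.37×0 = 0; K_B = 24.91512 − 3.37×(3.349 + 11.156) = −23.96673.
Balance: K_A − x×(3.37 − 2.73) = K_B, so x = (K_A − K_B)/(3.37 − 2.73) = 23.9667/0.64 = 37.4 km.

37.4 km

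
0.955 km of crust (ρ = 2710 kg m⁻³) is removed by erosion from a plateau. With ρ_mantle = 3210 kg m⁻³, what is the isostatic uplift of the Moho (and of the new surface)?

Unloading: uplift u = e ρ_c/ρ_m = 0.955 km × 2710/3210 = 0.806 km.

0.806 km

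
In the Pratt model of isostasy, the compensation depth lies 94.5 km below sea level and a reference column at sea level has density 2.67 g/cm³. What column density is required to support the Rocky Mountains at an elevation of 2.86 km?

Pratt balance: ρ_ref D = ρ (D + h).
ρ = ρ_ref D/(D + h) = 2.67 × 94.5 km/(94.5 km + 2.86 km) = 2.59 g/cm³.

2.59 g/cm³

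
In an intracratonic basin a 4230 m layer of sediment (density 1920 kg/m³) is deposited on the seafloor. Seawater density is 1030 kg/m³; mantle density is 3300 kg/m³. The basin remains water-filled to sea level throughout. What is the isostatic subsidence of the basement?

Submarine loading: the sediment displaces seawater, and the subsidence is in turn flooded, so s (ρ_m − ρ_w) = t (ρ_sed − ρ_w).
s = 4230 m × (1920 − 1030) / (3300 − 1030) = 1660 m.

1660 m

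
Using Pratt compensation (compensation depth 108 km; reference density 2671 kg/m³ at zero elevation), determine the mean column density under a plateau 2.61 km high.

Pratt balance: ρ_ref D = ρ (D + h).
ρ = ρ_ref D/(D + h) = 2671 × 108 km/(108 km + 2.61 km) = 2610 kg/m³.

2610 kg/m³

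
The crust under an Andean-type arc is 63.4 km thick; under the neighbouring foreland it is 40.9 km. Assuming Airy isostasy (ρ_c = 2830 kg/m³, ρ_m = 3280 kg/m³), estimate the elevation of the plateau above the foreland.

Excess crust Δ = 63.4 km − 40.9 km = 22.5 km, split between elevation h and root r with h + r = Δ.
Airy balance ρ_c h = (ρ_m − ρ_c) r gives r = h ρ_c/(ρ_m − ρ_c), so h (1 + ρ_c/(ρ_m − ρ_c)) = Δ, i.e. h = Δ (ρ_m − ρ_c)/ρ_m.
h = 22.5 km × 450/3280 = 3.09 km.

3.09 km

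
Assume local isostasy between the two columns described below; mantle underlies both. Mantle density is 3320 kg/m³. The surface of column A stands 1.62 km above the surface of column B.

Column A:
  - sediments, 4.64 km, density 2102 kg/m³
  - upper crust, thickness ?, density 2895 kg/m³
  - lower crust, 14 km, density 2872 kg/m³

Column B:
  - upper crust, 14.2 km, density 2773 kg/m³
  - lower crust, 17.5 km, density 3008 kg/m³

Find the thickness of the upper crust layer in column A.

Take the compensation level at the base of the deeper column (depth z_c below the surface of column A) and equate Σ ρ_i t_i down to z_c; mantle fills any gap and the z_c terms cancel.
Column A: 4.64×2102 + x×2895 + 14×2872 + (z_c − 18.64 − x)×3320
Column B: 1.62×0 + 14.2×2773 + 17.5×3008 + (z_c − 1.62 − 31.7)×3320
The z_c×3320 term appears on both sides and cancels. Collect the known terms of each column as K = Σ(ρt)_known − 3320 × (depth of known layers): K_A = 49961.28 − 3320×18.64 = −11923.52; K_B = 92016.6 − 3320×(1.62 + 31.7) = −18605.8.
Balance: K_A − x×(3320 − 2895) = K_B, so x = (K_A − K_B)/(3320 − 2895) = 6682.28/425 = 15.7 km.

15.7 km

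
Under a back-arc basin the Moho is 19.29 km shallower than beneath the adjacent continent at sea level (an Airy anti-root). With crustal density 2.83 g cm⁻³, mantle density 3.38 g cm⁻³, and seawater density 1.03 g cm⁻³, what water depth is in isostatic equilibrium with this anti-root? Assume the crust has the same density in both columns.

Replacing a thickness d of crust by seawater at the top must be balanced by replacing crust with mantle at the base: d (ρ_c − ρ_w) = a (ρ_m − ρ_c).
d = a (ρ_m − ρ_c)/(ρ_c − ρ_w) = 19.29 km × 0.55/1.8 = 5.89 km.

5.89 km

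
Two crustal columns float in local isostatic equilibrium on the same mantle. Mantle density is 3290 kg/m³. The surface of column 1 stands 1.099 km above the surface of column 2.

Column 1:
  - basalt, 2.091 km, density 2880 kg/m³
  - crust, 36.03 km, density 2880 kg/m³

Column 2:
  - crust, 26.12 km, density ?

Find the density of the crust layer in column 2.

Take the compensation level at the base of the deeper column (depth z_c below the surface of column 1) and equate Σ ρ_i t_i down to z_c; mantle fills any gap and the z_c terms cancel.
Column 1: 2.091×2880 + 36.03×2880 + (z_c − 38.121)×3290
Column 2: 1.099×0 + 26.12×ρ + (z_c − 1.099 − 26.12)×3290
The z_c×3290 term appears on both sides and cancels. Collect the known terms of each column as K = Σ(ρt)_known − 3290 × (depth of known layers): K_1 = 109788.48 − 3290×38.121 = −15629.61; K_2 = 0 − 3290×(1.099 + 26.12) = −89550.51.
Balance: K_1 = K_2 + 26.12×ρ, so ρ = (K_1 − K_2)/26.12 = 73920.9/26.12 = 2830 kg/m³.

2830 kg/m³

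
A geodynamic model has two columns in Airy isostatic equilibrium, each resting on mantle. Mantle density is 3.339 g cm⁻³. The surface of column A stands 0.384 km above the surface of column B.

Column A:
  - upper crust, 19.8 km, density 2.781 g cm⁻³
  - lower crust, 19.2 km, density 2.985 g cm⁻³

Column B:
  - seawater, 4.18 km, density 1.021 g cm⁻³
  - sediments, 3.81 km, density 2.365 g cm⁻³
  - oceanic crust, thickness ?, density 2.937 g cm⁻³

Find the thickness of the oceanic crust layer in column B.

Take the compensation level at the base of the deeper column (depth z_c below the surface of column A) and equate Σ ρ_i t_i down to z_c; mantle fills any gap and the z_c terms cancel.
Column A: 19.8×2.781 + 19.2×2.985 + (z_c − 39)×3.339
Column B: 0.384×0 + 4.18×1.021 + 3.81×2.365 + x×2.937 + (z_c − 0.384 − 7.99 − x)×3.339
The z_c×3.339 term appears on both sides and cancels. Collect the known terms of each column as K = Σ(ρt)_known − 3.339 × (depth of known layers): K_A = 112.3758 − 3.339×39 = −17.8452; K_B = 13.27843 − 3.339×(0.384 + 7.99) = −14.682356.
Balance: K_A = K_B − x×(3.339 − 2.937), so x = (K_B − K_A)/(3.339 − 2.937) = 3.16284/0.402 = 7.87 km.

7.87 km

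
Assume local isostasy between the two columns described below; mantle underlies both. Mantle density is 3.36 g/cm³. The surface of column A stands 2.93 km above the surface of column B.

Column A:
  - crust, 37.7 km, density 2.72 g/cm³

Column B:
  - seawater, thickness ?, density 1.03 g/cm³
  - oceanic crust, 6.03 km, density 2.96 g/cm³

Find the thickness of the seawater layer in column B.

Take the compensation level at the base of the deeper column (depth z_c below the surface of column A) and equate Σ ρ_i t_i down to z_c; mantle fills any gap and the z_c terms cancel.
Column A: 37.7×2.72 + (z_c − 37.7)×3.36
Column B: 2.93×0 + x×1.03 + 6.03×2.96 + (z_c − 2.93 − 6.03 − x)×3.36
The z_c×3.36 term appears on both sides and cancels. Collect the known terms of each column as K = Σ(ρt)_known − 3.36 × (depth of known layers): K_A = 102.544 − 3.36×37.7 = −24.128; K_B = 17.8488 − 3.36×(2.93 + 6.03) = −12.2568.
Balance: K_A = K_B − x×(3.36 − 1.03), so x = (K_B − K_A)/(3.36 − 1.03) = 11.8712/2.33 = 5.09 km.

5.09 km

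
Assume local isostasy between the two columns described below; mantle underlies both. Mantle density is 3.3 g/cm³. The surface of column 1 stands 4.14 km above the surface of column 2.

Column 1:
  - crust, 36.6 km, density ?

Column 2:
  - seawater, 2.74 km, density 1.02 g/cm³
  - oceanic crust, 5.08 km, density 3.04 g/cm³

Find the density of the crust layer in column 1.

Take the compensation level at the base of the deeper column (depth z_c below the surface of column 1) and equate Σ ρ_i t_i down to z_c; mantle fills any gap and the z_c terms cancel.
Column 1: 36.6×ρ + (z_c − 36.6)×3.3
Column 2: 4.14×0 + 2.74×1.02 + 5.08×3.04 + (z_c − 4.14 − 7.82)×3.3
The z_c×3.3 term appears on both sides and cancels. Collect the known terms of each column as K = Σ(ρt)_known − 3.3 × (depth of known layers): K_1 = 0 − 3.3×36.6 = −120.78; K_2 = 18.238 − 3.3×(4.14 + 7.82) = −21.23.
Balance: K_1 + 36.6×ρ = K_2, so ρ = (K_2 − K_1)/36.6 = 99.55/36.6 = 2.72 g/cm³.

2.72 g/cm³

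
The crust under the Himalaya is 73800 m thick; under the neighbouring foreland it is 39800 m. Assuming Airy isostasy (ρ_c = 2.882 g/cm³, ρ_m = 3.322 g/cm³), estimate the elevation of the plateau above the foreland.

4500 m

Excess crust Δ = 73800 m − 39800 m = 34000 m, split between elevation h and root r with h + r = Δ.
Airy balance ρ_c h = (ρ_m − ρ_c) r gives r = h ρ_c/(ρ_m − ρ_c), so h (1 + ρ_c/(ρ_m − ρ_c)) = Δ, i.e. h = Δ (ρ_m − ρ_c)/ρ_m.
h = 34000 m × 0.44/3.322 = 4500 m.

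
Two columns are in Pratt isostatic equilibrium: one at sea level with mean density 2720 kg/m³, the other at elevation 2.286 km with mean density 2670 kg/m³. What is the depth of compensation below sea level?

122 km

ρ_ref D = ρ (D + h) → D (ρ_ref − ρ) = ρ h.
D = ρ h/(ρ_ref − ρ) = 2670 × 2.286 km/(2720 − 2670) = 122 km.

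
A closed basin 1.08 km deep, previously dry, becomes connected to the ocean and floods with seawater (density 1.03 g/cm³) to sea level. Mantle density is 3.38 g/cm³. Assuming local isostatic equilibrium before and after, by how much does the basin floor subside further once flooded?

After flooding the water column is d + s deep. Its weight must equal the weight of mantle displaced by the extra subsidence s: (d + s) ρ_w = s ρ_m.
s = d ρ_w / (ρ_m − ρ_w) = 1.08 km × 1.03/(3.38 − 1.03) = 0.473 km.

0.473 km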